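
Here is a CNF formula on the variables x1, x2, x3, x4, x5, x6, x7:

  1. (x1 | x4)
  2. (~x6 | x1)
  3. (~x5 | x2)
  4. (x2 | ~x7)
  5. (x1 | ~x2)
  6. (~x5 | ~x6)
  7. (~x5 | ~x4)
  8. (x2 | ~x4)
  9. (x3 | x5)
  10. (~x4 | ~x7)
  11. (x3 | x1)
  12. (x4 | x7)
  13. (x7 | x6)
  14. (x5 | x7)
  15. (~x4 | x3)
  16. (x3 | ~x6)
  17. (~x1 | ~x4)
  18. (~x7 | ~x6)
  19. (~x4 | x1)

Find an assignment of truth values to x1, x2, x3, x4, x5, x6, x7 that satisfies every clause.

x1=T, x2=T, x3=T, x4=F, x5=F, x6=F, x7=T

Check each clause:
  1. (x1 | x4) — x1 is true.
  2. (x1 | ~x6) — x1 is true.
  3. (x2 | ~x5) — x2 is true.
  4. (~x7 | x2) — x2 is true.
  5. (x1 | ~x2) — x1 is true.
  6. (~x5 | ~x6) — ~x6 is true.
  7. (~x4 | ~x5) — ~x5 is true.
  8. (~x4 | x2) — x2 is true.
  9. (x3 | x5) — x3 is true.
  10. (~x7 | ~x4) — ~x4 is true.
  11. (x3 | x1) — x1 is true.
  12. (x7 | x4) — x7 is true.
  13. (x6 | x7) — x7 is true.
  14. (x7 | x5) — x7 is true.
  15. (x3 | ~x4) — x3 is true.
  16. (~x6 | x3) — ~x6 is true.
  17. (~x4 | ~x1) — ~x4 is true.
  18. (~x7 | ~x6) — ~x6 is true.
  19. (x1 | ~x4) — x1 is true.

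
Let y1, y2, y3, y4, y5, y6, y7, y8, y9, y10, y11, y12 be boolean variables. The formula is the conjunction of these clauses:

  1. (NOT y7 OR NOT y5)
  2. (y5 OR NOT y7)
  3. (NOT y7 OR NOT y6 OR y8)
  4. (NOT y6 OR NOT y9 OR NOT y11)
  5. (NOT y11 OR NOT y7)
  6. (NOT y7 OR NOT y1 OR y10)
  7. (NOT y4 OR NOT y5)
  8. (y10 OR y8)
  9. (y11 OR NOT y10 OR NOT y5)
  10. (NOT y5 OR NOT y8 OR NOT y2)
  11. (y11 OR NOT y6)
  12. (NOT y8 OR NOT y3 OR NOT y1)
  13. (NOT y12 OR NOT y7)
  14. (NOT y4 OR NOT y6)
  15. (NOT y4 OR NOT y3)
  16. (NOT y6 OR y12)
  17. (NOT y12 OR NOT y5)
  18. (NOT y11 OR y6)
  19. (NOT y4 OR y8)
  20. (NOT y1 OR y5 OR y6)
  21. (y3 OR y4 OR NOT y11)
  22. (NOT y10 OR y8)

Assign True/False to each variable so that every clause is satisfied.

y1 occurs only negated in the remaining clauses — set y1 = False.
y7 occurs only negated in the remaining clauses — set y7 = False.
Set y2 = True and propagate.
Try y3 = True.
  then y4 is forced to False.
The remaining clauses are satisfied by y5 = False, y6 = False, y8 = True, y9 = True, y10 = True, y11 = False, y12 = True.
Every clause has at least one true literal under this assignment.

y1=F, y2=T, y3=T, y4=F, y5=F, y6=F, y7=F, y8=T, y9=T, y10=T, y11=F, y12=T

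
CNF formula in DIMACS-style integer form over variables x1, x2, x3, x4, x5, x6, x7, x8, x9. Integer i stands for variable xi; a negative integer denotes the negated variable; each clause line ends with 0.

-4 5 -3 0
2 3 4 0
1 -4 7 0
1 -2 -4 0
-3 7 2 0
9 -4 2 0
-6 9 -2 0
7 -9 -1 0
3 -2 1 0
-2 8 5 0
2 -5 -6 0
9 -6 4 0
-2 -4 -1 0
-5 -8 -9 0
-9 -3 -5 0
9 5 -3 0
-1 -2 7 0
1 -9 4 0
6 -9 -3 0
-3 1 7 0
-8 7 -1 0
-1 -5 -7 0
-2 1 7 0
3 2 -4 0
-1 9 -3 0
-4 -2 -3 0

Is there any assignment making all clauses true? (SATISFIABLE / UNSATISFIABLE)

SATISFIABLE

Branch on x1: take x1 = True.
For the remaining variables, x2 = False, x3 = True, x4 = False, x5 = False, x6 = True, x7 = True, x8 = True, x9 = True works.
So x1=True  x2=False  x3=True  x4=False  x5=False  x6=True  x7=True  x8=True  x9=True is a satisfying assignment.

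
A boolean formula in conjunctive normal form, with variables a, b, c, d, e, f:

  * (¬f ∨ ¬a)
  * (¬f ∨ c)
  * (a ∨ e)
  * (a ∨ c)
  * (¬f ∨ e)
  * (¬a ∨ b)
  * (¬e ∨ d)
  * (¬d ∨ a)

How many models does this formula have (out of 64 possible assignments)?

6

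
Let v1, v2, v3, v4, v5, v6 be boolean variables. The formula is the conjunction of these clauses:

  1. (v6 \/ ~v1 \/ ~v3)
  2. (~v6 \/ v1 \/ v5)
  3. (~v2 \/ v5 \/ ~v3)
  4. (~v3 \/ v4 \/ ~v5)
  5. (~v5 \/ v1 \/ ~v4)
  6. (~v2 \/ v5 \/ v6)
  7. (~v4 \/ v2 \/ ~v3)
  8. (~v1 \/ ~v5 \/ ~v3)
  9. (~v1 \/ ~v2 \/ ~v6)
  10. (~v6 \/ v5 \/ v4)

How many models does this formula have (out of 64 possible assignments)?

16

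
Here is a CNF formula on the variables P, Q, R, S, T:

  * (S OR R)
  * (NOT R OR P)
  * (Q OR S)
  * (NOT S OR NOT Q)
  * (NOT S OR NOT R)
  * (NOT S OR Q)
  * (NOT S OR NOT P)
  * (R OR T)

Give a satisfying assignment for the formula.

P = 1, Q = 1, R = 1, S = 0, T = 0

Branch on P: take P = True.
  then S is forced to False.
  then R is forced to True.
  then Q is forced to True.
T is now unconstrained; take T = False.
Every clause has at least one true literal under this assignment.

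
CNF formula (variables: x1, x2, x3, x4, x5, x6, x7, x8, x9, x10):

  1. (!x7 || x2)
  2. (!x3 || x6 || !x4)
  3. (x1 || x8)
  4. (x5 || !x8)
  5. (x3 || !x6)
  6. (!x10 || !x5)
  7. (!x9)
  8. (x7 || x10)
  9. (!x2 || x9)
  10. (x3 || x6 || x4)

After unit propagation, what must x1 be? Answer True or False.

True

(!x9) stands alone — x9 = False.
(!x2 || x9): since x9 = False, the clause reduces to (!x2). x2 = False.
In (x2 || !x7), x2 is now false; !x7 must hold, so x7 = False.
(x7 || x10): since x7 = False, the clause reduces to (x10). x10 = True.
From (!x10 || !x5) and x10 = True: x5 = False.
From (!x8 || x5) and x5 = False: x8 = False.
In (x8 || x1), x8 is now false; x1 must hold, so x1 = True.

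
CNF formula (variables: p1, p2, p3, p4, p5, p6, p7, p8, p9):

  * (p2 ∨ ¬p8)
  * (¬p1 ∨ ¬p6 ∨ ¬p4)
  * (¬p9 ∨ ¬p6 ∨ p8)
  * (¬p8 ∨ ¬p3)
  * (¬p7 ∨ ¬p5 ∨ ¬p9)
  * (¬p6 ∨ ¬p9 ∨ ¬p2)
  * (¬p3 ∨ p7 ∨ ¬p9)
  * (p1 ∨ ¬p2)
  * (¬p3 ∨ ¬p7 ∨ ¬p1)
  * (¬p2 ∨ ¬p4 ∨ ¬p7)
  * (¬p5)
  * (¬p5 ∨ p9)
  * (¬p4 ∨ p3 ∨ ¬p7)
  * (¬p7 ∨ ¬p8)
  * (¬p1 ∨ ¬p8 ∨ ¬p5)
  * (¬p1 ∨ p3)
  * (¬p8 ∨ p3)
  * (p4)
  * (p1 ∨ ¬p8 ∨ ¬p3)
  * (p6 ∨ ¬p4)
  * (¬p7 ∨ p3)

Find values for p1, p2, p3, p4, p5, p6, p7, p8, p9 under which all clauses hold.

p1 = False, p2 = False, p3 = False, p4 = True, p5 = False, p6 = True, p7 = False, p8 = False, p9 = False

(¬p5) is a unit clause, so p5 = False.
The clause (p4) is unit: p4 must be True.
(p6) is a unit clause, so p6 = True.
Unit propagation: (¬p1) forces p1 = False.
(¬p2) is a unit clause, so p2 = False.
(¬p8) is a unit clause, so p8 = False.
The clause (¬p9) is unit: p9 must be False.
Pure literal: p7 appears only negated; assign p7 = False.
p3 is now unconstrained; take p3 = False.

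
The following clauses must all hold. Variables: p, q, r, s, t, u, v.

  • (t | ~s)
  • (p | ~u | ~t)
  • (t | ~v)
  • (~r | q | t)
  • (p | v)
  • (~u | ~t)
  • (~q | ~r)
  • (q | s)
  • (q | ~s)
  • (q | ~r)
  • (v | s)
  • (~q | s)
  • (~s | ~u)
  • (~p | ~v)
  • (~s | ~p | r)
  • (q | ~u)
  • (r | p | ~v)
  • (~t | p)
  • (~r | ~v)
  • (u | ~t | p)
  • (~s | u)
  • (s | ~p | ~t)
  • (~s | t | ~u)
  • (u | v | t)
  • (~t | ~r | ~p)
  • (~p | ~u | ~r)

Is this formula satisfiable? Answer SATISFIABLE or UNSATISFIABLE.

t = True:
  propagation gives u=False, p=True, v=False, s=True; an empty clause results — contradiction.
t = False:
  propagation gives s=False, v=False; an empty clause results — contradiction.
Every branch closes, so no satisfying assignment exists.

UNSATISFIABLE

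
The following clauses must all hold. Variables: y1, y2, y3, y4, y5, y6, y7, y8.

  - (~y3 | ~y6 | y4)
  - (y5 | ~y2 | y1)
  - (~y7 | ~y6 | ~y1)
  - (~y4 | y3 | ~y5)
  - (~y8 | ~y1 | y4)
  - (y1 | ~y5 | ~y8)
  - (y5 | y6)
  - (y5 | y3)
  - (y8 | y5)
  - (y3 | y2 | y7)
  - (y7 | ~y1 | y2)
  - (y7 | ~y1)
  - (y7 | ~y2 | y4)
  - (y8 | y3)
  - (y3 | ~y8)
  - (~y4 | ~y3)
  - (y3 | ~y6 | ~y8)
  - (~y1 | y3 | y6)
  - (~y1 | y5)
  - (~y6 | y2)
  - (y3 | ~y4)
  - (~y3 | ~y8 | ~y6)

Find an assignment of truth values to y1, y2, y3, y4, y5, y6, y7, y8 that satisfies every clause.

y1=0, y2=0, y3=1, y4=0, y5=1, y6=0, y7=0, y8=0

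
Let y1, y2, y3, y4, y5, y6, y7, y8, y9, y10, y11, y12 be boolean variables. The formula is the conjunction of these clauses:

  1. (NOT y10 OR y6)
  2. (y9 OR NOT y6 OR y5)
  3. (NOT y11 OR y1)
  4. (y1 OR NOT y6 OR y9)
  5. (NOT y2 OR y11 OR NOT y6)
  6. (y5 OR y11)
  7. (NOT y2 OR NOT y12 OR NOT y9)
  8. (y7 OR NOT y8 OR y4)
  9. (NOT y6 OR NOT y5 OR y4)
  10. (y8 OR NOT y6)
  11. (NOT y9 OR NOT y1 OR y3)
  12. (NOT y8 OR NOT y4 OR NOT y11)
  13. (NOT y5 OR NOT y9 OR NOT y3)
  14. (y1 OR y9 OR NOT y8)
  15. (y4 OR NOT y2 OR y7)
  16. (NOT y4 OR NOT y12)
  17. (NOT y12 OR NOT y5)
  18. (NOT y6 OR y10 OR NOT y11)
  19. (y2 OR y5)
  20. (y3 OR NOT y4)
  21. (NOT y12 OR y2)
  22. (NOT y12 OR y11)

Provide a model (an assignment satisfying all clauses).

y1 = T, y2 = F, y3 = T, y4 = T, y5 = T, y6 = T, y7 = T, y8 = T, y9 = F, y10 = F, y11 = F, y12 = F

Pure literal: y7 appears only positively; assign y7 = True.
y12 occurs only negated in the remaining clauses — set y12 = False.
Branch on y1: take y1 = True.
The remaining clauses are satisfied by y2 = False, y3 = True, y4 = True, y5 = True, y6 = True, y8 = True, y9 = False, y10 = False, y11 = False.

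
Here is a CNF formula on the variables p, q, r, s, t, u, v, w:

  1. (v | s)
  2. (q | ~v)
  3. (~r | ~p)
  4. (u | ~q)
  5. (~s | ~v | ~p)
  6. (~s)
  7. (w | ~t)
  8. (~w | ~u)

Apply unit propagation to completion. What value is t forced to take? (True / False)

Unit clause (~s) sets s = False.
(v | s) with s = False leaves only v, so v = True.
(q | ~v) with v = True leaves only q, so q = True.
(~q | u) with q = True leaves only u, so u = True.
From (~w | ~u) and u = True: w = False.
(w | ~t) with w = False leaves only ~t, so t = False.

False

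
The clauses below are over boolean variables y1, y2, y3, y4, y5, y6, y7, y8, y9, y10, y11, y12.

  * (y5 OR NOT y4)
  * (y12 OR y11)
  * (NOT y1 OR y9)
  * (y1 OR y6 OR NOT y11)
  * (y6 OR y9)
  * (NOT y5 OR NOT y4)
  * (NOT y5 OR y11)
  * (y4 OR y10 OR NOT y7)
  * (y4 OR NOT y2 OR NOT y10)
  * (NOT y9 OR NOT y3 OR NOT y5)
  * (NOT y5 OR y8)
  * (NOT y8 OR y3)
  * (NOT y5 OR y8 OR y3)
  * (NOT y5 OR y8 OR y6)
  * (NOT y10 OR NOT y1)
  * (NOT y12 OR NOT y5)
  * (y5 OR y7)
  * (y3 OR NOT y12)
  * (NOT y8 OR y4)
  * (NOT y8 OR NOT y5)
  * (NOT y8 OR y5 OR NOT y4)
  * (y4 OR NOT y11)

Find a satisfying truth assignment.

y2 occurs only negated in the remaining clauses — set y2 = False.
y6 occurs only positively in the remaining clauses — set y6 = True.
Set y1 = False and propagate.
Branch on y3: take y3 = True.
For the remaining variables, y4 = False, y5 = False, y7 = True, y8 = False, y9 = True, y10 = True, y11 = False, y12 = True works.

y1=F, y2=F, y3=T, y4=F, y5=F, y6=T, y7=T, y8=F, y9=T, y10=T, y11=F, y12=T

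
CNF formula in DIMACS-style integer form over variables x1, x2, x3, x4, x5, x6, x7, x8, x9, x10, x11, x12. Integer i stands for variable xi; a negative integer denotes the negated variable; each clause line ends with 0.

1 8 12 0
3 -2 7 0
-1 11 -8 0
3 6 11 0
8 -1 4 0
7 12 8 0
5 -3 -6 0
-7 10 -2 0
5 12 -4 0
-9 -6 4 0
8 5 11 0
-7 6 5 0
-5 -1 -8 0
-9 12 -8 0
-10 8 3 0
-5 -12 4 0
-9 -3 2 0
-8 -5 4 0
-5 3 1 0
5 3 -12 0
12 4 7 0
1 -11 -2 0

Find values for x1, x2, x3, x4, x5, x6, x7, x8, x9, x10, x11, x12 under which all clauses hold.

Pure literal: x9 appears only negated; assign x9 = False.
Try x1 = True.
Try x2 = False.
The remaining clauses are satisfied by x3 = True, x4 = True, x5 = True, x6 = True, x7 = False, x8 = False, x10 = True, x11 = True, x12 = True.

x1=T, x2=F, x3=T, x4=T, x5=T, x6=T, x7=F, x8=F, x9=F, x10=T, x11=T, x12=T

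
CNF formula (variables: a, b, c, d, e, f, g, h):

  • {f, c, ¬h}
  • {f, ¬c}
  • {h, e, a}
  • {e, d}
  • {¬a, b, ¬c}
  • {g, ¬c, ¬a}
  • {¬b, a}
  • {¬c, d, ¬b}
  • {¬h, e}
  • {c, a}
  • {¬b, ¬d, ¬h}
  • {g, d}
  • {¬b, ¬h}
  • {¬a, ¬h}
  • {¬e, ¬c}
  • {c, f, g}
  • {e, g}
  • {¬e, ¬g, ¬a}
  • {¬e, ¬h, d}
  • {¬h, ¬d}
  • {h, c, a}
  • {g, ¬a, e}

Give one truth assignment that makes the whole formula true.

a = T, b = T, c = T, d = T, e = F, f = T, g = T, h = F

f occurs only positively in the remaining clauses — set f = True.
Try a = True.
  then h is forced to False.
Try b = True.
The remaining clauses are satisfied by c = True, d = True, e = False, g = True.
Check each clause:
  1. {f, ¬h, c} — ¬h is true.
  2. {f, ¬c} — f is true.
  3. {h, e, a} — a is true.
  4. {e, d} — d is true.
  5. {b, ¬a, ¬c} — b is true.
  6. {¬a, g, ¬c} — g is true.
  7. {¬b, a} — a is true.
  8. {d, ¬c, ¬b} — d is true.
  9. {¬h, e} — ¬h is true.
  10. {c, a} — a is true.
  11. {¬d, ¬h, ¬b} — ¬h is true.
  12. {d, g} — d is true.
  13. {¬b, ¬h} — ¬h is true.
  14. {¬a, ¬h} — ¬h is true.
  15. {¬c, ¬e} — ¬e is true.
  16. {f, g, c} — c is true.
  17. {g, e} — g is true.
  18. {¬a, ¬g, ¬e} — ¬e is true.
  19. {¬h, ¬e, d} — ¬h is true.
  20. {¬d, ¬h} — ¬h is true.
  21. {h, a, c} — a is true.
  22. {¬a, g, e} — g is true.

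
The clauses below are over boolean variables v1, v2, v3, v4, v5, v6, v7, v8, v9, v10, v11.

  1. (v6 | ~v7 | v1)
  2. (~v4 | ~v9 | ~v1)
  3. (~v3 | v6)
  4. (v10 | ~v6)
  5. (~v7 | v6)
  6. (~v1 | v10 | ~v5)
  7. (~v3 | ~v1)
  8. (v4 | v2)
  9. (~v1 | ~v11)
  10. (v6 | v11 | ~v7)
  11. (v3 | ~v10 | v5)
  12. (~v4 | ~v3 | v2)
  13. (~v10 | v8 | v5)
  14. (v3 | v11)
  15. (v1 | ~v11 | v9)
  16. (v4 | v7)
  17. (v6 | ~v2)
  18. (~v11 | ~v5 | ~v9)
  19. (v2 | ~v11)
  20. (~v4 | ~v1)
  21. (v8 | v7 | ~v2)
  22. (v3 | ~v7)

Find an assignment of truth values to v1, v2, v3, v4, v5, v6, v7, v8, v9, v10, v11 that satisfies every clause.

v1=F, v2=T, v3=T, v4=T, v5=T, v6=T, v7=F, v8=T, v9=T, v10=T, v11=F

Pure literal: v8 appears only positively; assign v8 = True.
Branch on v1: take v1 = False.
For the remaining variables, v2 = True, v3 = True, v4 = True, v5 = True, v6 = True, v7 = False, v9 = True, v10 = True, v11 = False works.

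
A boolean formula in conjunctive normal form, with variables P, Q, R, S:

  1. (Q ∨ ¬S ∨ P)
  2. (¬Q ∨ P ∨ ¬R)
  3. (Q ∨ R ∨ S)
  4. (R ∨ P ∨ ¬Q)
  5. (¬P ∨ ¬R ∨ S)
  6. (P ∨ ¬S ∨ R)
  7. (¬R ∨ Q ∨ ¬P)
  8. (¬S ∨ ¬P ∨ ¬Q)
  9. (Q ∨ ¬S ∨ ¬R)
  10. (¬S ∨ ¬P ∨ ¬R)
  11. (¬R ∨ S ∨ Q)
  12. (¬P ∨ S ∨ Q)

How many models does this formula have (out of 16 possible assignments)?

2

The models are:
  P=T Q=F R=F S=T
  P=T Q=T R=F S=F
Count: 2.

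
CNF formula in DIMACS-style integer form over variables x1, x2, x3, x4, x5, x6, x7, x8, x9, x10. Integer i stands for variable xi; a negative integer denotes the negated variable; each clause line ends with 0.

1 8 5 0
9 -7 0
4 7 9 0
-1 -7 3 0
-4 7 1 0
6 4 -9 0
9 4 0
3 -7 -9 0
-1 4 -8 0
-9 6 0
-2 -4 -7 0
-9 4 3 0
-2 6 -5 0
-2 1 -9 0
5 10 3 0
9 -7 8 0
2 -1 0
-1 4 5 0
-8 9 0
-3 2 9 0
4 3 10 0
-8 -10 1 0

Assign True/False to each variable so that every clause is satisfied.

x1 = True, x2 = True, x3 = False, x4 = True, x5 = False, x6 = True, x7 = False, x8 = False, x9 = True, x10 = True

x6 occurs only positively in the remaining clauses — set x6 = True.
Branch on x1: take x1 = True.
  then x2 is forced to True.
The remaining clauses are satisfied by x3 = False, x4 = True, x5 = False, x7 = False, x8 = False, x9 = True, x10 = True.
Every clause has at least one true literal under this assignment.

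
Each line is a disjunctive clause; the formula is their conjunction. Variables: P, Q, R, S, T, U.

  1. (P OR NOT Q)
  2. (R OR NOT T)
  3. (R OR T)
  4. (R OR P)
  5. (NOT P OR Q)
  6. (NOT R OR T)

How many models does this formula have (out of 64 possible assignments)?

The models are:
  P=F Q=F R=T S=F T=T U=F
  P=F Q=F R=T S=F T=T U=T
  P=F Q=F R=T S=T T=T U=F
  P=F Q=F R=T S=T T=T U=T
  P=T Q=T R=T S=F T=T U=F
  P=T Q=T R=T S=F T=T U=T
  P=T Q=T R=T S=T T=T U=F
  P=T Q=T R=T S=T T=T U=T
Count: 8.

8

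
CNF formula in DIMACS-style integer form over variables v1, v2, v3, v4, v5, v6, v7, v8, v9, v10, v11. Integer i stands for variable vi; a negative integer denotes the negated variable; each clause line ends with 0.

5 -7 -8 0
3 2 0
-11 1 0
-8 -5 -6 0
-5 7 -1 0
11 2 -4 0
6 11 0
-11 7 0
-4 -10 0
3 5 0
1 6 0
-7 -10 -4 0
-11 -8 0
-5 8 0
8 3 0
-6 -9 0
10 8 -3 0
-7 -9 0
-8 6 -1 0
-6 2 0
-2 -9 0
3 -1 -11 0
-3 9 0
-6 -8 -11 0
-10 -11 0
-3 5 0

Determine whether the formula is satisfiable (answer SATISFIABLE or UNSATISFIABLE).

v8 = True:
  propagation gives v11=False, v6=True, v5=False, v7=False; an empty clause results — contradiction.
v8 = False:
  propagation gives v5=False, v3=True; an empty clause results — contradiction.
Every branch closes, so no satisfying assignment exists.

UNSATISFIABLE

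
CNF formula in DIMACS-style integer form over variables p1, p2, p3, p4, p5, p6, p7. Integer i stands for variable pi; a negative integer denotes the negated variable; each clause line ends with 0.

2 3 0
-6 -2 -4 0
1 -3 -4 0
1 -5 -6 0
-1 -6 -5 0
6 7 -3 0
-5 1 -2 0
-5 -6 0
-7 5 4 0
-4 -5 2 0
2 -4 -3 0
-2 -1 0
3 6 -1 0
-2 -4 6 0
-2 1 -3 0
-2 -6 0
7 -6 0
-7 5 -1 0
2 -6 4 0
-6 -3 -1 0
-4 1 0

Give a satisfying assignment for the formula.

Branch on p1: take p1 = False.
  then p4 is forced to False.
The remaining clauses are satisfied by p2 = False, p3 = True, p5 = True, p6 = False, p7 = True.

p1 = 0, p2 = 0, p3 = 1, p4 = 0, p5 = 1, p6 = 0, p7 = 1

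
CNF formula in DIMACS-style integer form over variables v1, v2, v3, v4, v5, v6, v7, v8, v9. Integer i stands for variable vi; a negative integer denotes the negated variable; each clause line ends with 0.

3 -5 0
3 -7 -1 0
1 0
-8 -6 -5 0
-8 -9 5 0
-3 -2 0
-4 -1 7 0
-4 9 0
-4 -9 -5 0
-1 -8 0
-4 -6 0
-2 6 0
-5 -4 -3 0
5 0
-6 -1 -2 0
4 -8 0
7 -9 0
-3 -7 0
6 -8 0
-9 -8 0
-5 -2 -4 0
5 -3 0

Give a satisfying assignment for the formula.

v1 = True, v2 = False, v3 = True, v4 = False, v5 = True, v6 = False, v7 = False, v8 = False, v9 = False

Check each clause:
  1. (v3 \/ ~v5) — v3 is true.
  2. (~v7 \/ ~v1 \/ v3) — ~v7 is true.
  3. (v1) — v1 is true.
  4. (~v8 \/ ~v6 \/ ~v5) — ~v8 is true.
  5. (~v8 \/ ~v9 \/ v5) — ~v8 is true.
  6. (~v2 \/ ~v3) — ~v2 is true.
  7. (~v1 \/ v7 \/ ~v4) — ~v4 is true.
  8. (~v4 \/ v9) — ~v4 is true.
  9. (~v5 \/ ~v9 \/ ~v4) — ~v4 is true.
  10. (~v8 \/ ~v1) — ~v8 is true.
  11. (~v6 \/ ~v4) — ~v6 is true.
  12. (v6 \/ ~v2) — ~v2 is true.
  13. (~v5 \/ ~v3 \/ ~v4) — ~v4 is true.
  14. (v5) — v5 is true.
  15. (~v2 \/ ~v1 \/ ~v6) — ~v6 is true.
  16. (~v8 \/ v4) — ~v8 is true.
  17. (~v9 \/ v7) — ~v9 is true.
  18. (~v3 \/ ~v7) — ~v7 is true.
  19. (~v8 \/ v6) — ~v8 is true.
  20. (~v9 \/ ~v8) — ~v8 is true.
  21. (~v5 \/ ~v4 \/ ~v2) — ~v4 is true.
  22. (~v3 \/ v5) — v5 is true.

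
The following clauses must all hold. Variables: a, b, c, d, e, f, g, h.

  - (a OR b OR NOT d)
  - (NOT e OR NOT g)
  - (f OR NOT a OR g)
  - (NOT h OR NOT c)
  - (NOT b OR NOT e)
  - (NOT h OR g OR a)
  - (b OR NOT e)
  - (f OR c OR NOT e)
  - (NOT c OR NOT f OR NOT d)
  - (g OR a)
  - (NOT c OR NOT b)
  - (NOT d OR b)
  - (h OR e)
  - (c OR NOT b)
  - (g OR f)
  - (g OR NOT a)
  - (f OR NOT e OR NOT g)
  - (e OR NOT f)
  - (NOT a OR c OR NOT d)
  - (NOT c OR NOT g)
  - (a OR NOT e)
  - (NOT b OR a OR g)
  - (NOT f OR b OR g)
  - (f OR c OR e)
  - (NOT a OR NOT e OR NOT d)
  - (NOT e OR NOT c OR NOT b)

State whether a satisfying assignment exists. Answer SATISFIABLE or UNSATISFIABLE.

UNSATISFIABLE

e = True:
  propagation gives g=False, b=False; an empty clause results — contradiction.
e = False:
  propagation gives h=True, c=False, b=False, d=False; an empty clause results — contradiction.
Every branch closes, so no satisfying assignment exists.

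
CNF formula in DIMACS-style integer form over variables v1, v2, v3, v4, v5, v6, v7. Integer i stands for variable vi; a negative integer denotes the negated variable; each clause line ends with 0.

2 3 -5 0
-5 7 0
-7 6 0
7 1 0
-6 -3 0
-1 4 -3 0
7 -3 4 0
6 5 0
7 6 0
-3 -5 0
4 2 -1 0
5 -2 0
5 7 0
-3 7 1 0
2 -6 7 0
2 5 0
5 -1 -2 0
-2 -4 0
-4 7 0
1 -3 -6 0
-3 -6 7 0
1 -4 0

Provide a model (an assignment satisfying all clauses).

Branch on v1: take v1 = True.
Branch on v2: take v2 = True.
  then v5 is forced to True.
  then v7 is forced to True.
  then v6 is forced to True.
  then v3 is forced to False.
  then v4 is forced to False.
Every clause has at least one true literal under this assignment.

v1=T  v2=T  v3=F  v4=F  v5=T  v6=T  v7=T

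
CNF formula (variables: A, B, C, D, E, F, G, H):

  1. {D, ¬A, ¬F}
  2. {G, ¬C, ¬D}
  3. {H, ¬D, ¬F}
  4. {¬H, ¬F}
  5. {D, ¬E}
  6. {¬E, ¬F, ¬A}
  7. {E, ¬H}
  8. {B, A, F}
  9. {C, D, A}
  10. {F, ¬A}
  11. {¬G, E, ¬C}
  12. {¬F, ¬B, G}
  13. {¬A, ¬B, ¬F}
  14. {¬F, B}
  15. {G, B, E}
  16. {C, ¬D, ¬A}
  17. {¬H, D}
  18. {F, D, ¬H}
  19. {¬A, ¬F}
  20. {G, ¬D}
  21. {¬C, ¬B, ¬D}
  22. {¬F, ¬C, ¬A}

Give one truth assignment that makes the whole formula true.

A=False, B=True, C=False, D=True, E=True, F=False, G=True, H=False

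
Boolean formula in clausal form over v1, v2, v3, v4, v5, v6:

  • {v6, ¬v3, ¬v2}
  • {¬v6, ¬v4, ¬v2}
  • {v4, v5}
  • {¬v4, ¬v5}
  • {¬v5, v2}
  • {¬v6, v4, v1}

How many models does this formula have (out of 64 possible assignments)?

14

Split on v4, then v2.
  v4=T, v2=T: remaining (v1,v3,v5,v6) ∈ {(F,F,F,F); (T,F,F,F)} — 2.
  v4=T, v2=F: forces v5=F; v1, v3, v6 free → 2^3 = 8.
  v4=F, v2=T: remaining (v1,v3,v5,v6) ∈ {(F,F,T,F); (T,F,T,F); (T,F,T,T); (T,T,T,T)} — 4.
  v4=F, v2=F: a clause becomes empty — 0.
Total: 2 + 8 + 4 + 0 = 14.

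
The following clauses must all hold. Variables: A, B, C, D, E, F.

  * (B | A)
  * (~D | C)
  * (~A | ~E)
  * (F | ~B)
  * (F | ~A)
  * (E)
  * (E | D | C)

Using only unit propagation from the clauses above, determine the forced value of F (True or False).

True

(E) stands alone — E = True.
(~E | ~A) with E = True leaves only ~A, so A = False.
(A | B): since A = False, the clause reduces to (B). B = True.
(F | ~B): since B = True, the clause reduces to (F). F = True.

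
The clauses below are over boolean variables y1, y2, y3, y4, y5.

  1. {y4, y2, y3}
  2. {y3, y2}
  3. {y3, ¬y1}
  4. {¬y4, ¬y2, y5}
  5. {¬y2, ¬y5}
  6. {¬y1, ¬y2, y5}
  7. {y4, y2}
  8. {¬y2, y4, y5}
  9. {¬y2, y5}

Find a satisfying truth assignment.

y1=F, y2=F, y3=T, y4=T, y5=T

Check each clause:
  1. {y2, y3, y4} — y3 is true.
  2. {y3, y2} — y3 is true.
  3. {¬y1, y3} — y3 is true.
  4. {¬y4, y5, ¬y2} — y5 is true.
  5. {¬y2, ¬y5} — ¬y2 is true.
  6. {¬y1, ¬y2, y5} — y5 is true.
  7. {y4, y2} — y4 is true.
  8. {y4, ¬y2, y5} — y4 is true.
  9. {¬y2, y5} — y5 is true.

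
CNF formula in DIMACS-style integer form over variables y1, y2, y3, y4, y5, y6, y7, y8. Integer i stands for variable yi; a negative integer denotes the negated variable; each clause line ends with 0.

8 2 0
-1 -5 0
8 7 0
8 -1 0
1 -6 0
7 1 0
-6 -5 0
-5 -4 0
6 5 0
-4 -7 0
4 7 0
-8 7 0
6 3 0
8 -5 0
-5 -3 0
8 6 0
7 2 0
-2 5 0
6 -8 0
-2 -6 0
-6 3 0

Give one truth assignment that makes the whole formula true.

y1 = True, y2 = False, y3 = True, y4 = False, y5 = False, y6 = True, y7 = True, y8 = True

Branch on y1: take y1 = True.
  then y5 is forced to False.
  then y8 is forced to True.
  then y6 is forced to True.
  then y7 is forced to True.
  then y4 is forced to False.
  then y2 is forced to False.
  then y3 is forced to True.
Every clause has at least one true literal under this assignment.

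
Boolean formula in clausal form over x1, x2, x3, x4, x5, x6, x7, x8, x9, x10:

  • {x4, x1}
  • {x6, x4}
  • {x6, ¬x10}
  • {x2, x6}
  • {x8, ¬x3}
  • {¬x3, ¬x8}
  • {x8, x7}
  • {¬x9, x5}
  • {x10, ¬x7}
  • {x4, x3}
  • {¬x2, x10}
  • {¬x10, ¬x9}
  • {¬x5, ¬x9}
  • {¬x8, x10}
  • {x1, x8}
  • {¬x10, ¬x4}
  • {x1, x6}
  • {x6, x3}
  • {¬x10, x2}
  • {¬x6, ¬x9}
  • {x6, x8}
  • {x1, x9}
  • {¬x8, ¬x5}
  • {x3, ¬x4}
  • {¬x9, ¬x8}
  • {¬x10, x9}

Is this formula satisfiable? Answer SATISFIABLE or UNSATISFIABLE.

UNSATISFIABLE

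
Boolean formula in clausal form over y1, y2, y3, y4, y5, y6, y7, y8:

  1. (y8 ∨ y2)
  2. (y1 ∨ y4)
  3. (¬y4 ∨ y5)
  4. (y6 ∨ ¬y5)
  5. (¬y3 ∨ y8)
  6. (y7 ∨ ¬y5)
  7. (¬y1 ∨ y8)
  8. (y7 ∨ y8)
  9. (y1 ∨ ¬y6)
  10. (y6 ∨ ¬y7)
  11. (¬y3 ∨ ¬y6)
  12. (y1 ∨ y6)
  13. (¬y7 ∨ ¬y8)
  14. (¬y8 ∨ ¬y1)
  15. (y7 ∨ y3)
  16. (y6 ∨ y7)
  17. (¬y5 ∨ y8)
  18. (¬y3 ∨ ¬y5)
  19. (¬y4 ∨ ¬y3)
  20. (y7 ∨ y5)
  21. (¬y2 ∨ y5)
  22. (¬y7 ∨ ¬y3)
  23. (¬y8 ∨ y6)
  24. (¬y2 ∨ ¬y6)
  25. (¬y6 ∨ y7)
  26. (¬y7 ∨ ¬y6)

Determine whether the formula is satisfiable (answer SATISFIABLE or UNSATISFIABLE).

y6 = True:
  propagation gives y1=True, y8=True; an empty clause results — contradiction.
y6 = False:
  propagation gives y5=False, y4=False, y1=True, y8=True; an empty clause results — contradiction.
Every branch closes, so no satisfying assignment exists.

UNSATISFIABLE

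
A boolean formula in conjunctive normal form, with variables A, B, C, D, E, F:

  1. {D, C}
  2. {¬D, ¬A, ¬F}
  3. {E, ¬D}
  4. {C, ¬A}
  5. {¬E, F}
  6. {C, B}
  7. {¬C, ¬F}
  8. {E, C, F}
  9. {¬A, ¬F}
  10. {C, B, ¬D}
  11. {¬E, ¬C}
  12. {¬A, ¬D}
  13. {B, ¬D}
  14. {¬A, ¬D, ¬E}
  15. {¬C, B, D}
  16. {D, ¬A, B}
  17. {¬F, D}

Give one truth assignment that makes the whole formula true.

A=False  B=True  C=False  D=True  E=True  F=True

Check each clause:
  1. {C, D} — D is true.
  2. {¬D, ¬F, ¬A} — ¬A is true.
  3. {¬D, E} — E is true.
  4. {C, ¬A} — ¬A is true.
  5. {F, ¬E} — F is true.
  6. {B, C} — B is true.
  7. {¬F, ¬C} — ¬C is true.
  8. {E, C, F} — E is true.
  9. {¬A, ¬F} — ¬A is true.
  10. {C, ¬D, B} — B is true.
  11. {¬E, ¬C} — ¬C is true.
  12. {¬A, ¬D} — ¬A is true.
  13. {¬D, B} — B is true.
  14. {¬E, ¬A, ¬D} — ¬A is true.
  15. {B, ¬C, D} — B is true.
  16. {¬A, B, D} — B is true.
  17. {¬F, D} — D is true.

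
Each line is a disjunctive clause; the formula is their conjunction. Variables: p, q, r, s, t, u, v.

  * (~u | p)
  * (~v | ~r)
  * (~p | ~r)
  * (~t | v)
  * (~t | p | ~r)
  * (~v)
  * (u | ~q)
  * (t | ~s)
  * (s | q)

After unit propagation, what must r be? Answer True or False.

Unit clause (~v) sets v = False.
From (v | ~t) and v = False: t = False.
From (~s | t) and t = False: s = False.
(q | s): since s = False, the clause reduces to (q). q = True.
In (u | ~q), ~q is now false; u must hold, so u = True.
From (p | ~u) and u = True: p = True.
(~p | ~r) with p = True leaves only ~r, so r = False.

False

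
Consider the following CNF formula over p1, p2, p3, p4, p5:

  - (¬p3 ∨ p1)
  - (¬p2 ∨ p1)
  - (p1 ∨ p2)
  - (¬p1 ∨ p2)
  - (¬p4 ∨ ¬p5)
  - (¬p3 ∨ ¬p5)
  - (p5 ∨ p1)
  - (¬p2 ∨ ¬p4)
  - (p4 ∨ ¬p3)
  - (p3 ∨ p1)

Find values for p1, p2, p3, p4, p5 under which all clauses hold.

Set p1 = True and propagate.
  then p2 is forced to True.
  then p4 is forced to False.
  then p3 is forced to False.
p5 is now unconstrained; take p5 = False.
Every clause has at least one true literal under this assignment.

p1 = True, p2 = True, p3 = False, p4 = False, p5 = False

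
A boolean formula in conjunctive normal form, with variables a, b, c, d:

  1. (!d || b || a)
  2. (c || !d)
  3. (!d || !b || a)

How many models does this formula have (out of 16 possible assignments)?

10

Case analysis on d and a:
  d=T, a=T: remaining (b,c) ∈ {(F,T); (T,T)} — 2.
  d=T, a=F: a clause becomes empty — 0.
  d=F, a=T: remaining (b,c) ∈ {(F,F); (F,T); (T,F); (T,T)} — 4.
  d=F, a=F: remaining (b,c) ∈ {(F,F); (F,T); (T,F); (T,T)} — 4.
Total: 2 + 0 + 4 + 4 = 10.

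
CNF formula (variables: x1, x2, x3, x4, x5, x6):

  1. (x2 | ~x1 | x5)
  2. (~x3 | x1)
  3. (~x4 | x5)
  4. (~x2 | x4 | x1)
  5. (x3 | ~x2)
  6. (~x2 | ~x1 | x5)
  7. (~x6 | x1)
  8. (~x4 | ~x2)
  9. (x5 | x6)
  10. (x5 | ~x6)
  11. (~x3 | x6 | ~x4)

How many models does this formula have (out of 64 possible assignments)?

11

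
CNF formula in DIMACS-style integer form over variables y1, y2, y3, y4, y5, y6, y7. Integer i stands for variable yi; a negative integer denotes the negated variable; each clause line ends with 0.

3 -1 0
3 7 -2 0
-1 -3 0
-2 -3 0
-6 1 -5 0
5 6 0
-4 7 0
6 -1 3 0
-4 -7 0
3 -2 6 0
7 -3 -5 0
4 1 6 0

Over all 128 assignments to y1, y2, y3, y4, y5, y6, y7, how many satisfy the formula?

5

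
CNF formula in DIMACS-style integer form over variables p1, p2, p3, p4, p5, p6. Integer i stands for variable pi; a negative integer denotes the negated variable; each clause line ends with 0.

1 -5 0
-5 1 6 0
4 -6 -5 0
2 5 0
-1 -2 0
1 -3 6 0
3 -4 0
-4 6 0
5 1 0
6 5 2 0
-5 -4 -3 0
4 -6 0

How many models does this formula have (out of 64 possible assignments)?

Satisfying assignments:
  p1=T p2=F p3=F p4=F p5=T p6=F
  p1=T p2=F p3=T p4=F p5=T p6=F
That's 2 in total.

2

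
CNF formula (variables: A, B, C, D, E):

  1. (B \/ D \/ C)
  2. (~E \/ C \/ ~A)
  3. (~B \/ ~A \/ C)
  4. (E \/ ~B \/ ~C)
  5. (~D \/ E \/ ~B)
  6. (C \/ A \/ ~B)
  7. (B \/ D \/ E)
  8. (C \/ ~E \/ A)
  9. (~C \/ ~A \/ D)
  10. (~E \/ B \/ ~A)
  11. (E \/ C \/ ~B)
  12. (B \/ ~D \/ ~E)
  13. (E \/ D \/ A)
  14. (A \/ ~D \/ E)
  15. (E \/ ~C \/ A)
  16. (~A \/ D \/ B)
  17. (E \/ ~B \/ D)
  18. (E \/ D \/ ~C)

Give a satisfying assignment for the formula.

A=T  B=F  C=F  D=T  E=F

Branch on A: take A = True.
For the remaining variables, B = False, C = False, D = True, E = False works.
Every clause has at least one true literal under this assignment.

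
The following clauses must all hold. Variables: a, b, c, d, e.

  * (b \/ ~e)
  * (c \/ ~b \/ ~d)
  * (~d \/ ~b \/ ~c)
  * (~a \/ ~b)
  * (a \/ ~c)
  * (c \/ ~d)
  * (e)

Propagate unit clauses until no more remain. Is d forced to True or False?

(e) is a unit clause: e = True.
(b \/ ~e): since e = True, the clause reduces to (b). b = True.
In (~b \/ ~a), ~b is now false; ~a must hold, so a = False.
(a \/ ~c) with a = False leaves only ~c, so c = False.
(c \/ ~d \/ ~b): since c = False, b = True, the clause reduces to (~d). d = False.

False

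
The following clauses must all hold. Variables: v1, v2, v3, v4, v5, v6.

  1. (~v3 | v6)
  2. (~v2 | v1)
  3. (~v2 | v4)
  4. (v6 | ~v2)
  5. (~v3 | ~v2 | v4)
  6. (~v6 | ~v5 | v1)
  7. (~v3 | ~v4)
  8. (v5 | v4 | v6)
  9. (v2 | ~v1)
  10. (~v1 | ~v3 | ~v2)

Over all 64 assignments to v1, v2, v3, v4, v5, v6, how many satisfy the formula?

8

Case analysis on v2 and v1:
  v2=1, v1=1: remaining (v3,v4,v5,v6) ∈ {(0,1,0,1); (0,1,1,1)} — 2.
  v2=1, v1=0: a clause becomes empty — 0.
  v2=0, v1=1: a clause becomes empty — 0.
  v2=0, v1=0: 6 of the 16 assignments to (v3,v4,v5,v6) work.
Total: 2 + 0 + 0 + 6 = 8.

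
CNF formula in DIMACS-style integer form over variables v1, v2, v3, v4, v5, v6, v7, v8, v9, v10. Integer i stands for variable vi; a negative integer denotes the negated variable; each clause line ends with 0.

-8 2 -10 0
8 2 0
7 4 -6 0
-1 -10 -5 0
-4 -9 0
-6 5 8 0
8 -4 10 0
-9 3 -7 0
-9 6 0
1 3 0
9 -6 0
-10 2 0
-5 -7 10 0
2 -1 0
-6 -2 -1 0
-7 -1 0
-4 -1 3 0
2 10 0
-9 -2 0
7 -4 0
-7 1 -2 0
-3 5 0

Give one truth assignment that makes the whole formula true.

v1 = False, v2 = True, v3 = True, v4 = False, v5 = True, v6 = False, v7 = False, v8 = True, v9 = False, v10 = False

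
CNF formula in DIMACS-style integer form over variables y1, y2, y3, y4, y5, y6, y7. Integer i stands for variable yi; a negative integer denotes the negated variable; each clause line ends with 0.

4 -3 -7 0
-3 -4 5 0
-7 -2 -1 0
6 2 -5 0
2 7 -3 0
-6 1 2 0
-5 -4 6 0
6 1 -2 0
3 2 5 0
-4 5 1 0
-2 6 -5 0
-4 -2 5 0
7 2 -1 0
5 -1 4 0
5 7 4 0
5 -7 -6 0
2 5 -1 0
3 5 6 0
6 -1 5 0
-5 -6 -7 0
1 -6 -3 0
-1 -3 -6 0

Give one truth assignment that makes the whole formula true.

Branch on y1: take y1 = True.
Try y2 = True.
  then y7 is forced to False.
Branch on y3: take y3 = False.
For the remaining variables, y4 = True, y5 = True, y6 = True works.

y1=T  y2=T  y3=F  y4=T  y5=T  y6=T  y7=F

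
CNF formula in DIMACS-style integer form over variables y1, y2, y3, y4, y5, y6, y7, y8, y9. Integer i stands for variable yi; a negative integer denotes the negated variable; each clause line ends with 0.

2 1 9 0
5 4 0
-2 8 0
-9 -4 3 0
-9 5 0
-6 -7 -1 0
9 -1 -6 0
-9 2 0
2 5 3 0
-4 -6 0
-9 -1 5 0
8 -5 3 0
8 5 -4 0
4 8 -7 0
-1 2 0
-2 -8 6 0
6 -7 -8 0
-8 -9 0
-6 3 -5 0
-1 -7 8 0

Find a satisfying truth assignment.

y1=F, y2=T, y3=T, y4=F, y5=T, y6=T, y7=F, y8=T, y9=F

Check each clause:
  1. (y1 ∨ y2 ∨ y9) — y2 is true.
  2. (y5 ∨ y4) — y5 is true.
  3. (¬y2 ∨ y8) — y8 is true.
  4. (¬y4 ∨ y3 ∨ ¬y9) — y3 is true.
  5. (y5 ∨ ¬y9) — y5 is true.
  6. (¬y6 ∨ ¬y1 ∨ ¬y7) — ¬y7 is true.
  7. (¬y6 ∨ ¬y1 ∨ y9) — ¬y1 is true.
  8. (¬y9 ∨ y2) — y2 is true.
  9. (y5 ∨ y3 ∨ y2) — y2 is true.
  10. (¬y4 ∨ ¬y6) — ¬y4 is true.
  11. (¬y9 ∨ y5 ∨ ¬y1) — y5 is true.
  12. (y3 ∨ y8 ∨ ¬y5) — y3 is true.
  13. (¬y4 ∨ y5 ∨ y8) — y8 is true.
  14. (y4 ∨ ¬y7 ∨ y8) — y8 is true.
  15. (¬y1 ∨ y2) — y2 is true.
  16. (y6 ∨ ¬y8 ∨ ¬y2) — y6 is true.
  17. (¬y8 ∨ y6 ∨ ¬y7) — ¬y7 is true.
  18. (¬y9 ∨ ¬y8) — ¬y9 is true.
  19. (¬y5 ∨ ¬y6 ∨ y3) — y3 is true.
  20. (y8 ∨ ¬y1 ∨ ¬y7) — y8 is true.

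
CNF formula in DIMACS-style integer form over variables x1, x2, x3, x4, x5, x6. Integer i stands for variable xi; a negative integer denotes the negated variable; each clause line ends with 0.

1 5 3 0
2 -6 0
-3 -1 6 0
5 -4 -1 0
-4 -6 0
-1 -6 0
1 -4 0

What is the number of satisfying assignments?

15

Split on x1, then x6.
  x1=1, x6=1: a clause becomes empty — 0.
  x1=1, x6=0: x2 free; 3 ways for (x3,x4,x5) × 2^1 = 6.
  x1=0, x6=1: remaining (x2,x3,x4,x5) ∈ {(1,0,0,1); (1,1,0,0); (1,1,0,1)} — 3.
  x1=0, x6=0: x2 free; 3 ways for (x3,x4,x5) × 2^1 = 6.
Total: 0 + 6 + 3 + 6 = 15.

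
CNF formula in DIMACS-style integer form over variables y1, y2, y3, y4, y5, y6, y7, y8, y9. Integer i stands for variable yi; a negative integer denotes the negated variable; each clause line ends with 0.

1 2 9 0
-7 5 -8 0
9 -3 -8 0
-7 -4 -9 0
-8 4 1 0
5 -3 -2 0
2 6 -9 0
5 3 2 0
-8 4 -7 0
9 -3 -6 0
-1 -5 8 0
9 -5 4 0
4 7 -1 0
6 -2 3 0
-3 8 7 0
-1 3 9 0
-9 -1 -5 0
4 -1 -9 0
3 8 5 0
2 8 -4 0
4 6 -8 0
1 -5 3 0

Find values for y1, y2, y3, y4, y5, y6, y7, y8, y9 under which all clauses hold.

Branch on y1: take y1 = False.
Set y2 = False and propagate.
  then y9 is forced to True.
  then y6 is forced to True.
Branch on y3: take y3 = True.
For the remaining variables, y4 = False, y5 = True, y7 = True, y8 = False works.

y1=F, y2=F, y3=T, y4=F, y5=T, y6=T, y7=T, y8=F, y9=T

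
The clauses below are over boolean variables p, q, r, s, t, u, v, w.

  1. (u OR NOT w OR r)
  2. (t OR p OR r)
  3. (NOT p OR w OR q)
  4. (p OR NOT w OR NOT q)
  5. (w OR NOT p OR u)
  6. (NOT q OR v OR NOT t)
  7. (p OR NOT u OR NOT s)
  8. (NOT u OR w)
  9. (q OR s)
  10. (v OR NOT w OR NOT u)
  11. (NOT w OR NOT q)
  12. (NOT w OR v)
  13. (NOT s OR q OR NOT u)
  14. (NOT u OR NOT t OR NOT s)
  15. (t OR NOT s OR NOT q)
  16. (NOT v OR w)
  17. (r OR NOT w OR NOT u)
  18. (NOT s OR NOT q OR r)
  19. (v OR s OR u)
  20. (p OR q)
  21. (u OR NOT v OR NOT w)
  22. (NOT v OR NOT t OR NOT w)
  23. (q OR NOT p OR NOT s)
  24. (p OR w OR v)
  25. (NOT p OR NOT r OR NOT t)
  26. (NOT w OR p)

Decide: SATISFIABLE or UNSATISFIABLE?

w = True:
  propagation gives q=False, s=True, v=True, u=False; an empty clause results — contradiction.
w = False:
  propagation gives u=False, p=False, v=False; an empty clause results — contradiction.
Every branch closes, so no satisfying assignment exists.

UNSATISFIABLE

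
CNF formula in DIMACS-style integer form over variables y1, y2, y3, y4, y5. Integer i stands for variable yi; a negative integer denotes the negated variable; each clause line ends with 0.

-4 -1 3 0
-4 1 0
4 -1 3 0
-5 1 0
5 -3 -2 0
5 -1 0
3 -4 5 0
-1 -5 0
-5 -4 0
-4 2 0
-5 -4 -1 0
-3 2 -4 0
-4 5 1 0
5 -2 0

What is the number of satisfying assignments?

2

The models are:
  y1=F y2=F y3=F y4=F y5=F
  y1=F y2=F y3=T y4=F y5=F
Count: 2.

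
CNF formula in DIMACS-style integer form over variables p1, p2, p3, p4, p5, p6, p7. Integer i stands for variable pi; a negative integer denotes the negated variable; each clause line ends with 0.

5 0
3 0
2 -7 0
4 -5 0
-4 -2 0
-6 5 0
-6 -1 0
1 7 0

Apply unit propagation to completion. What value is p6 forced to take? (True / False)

False

(p5) is a unit clause: p5 = True.
(p3) stands alone — p3 = True.
(p4 OR NOT p5) with p5 = True leaves only p4, so p4 = True.
In (NOT p4 OR NOT p2), NOT p4 is now false; NOT p2 must hold, so p2 = False.
(NOT p7 OR p2) with p2 = False leaves only NOT p7, so p7 = False.
(p1 OR p7): since p7 = False, the clause reduces to (p1). p1 = True.
From (NOT p6 OR NOT p1) and p1 = True: p6 = False.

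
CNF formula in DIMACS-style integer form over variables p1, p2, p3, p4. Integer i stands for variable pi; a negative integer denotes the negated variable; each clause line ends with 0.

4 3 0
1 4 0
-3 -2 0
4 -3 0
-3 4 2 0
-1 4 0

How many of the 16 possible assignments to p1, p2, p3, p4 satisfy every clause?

6

Satisfying assignments:
  p1=F p2=F p3=F p4=T
  p1=F p2=F p3=T p4=T
  p1=F p2=T p3=F p4=T
  p1=T p2=F p3=F p4=T
  p1=T p2=F p3=T p4=T
  p1=T p2=T p3=F p4=T
That's 6 in total.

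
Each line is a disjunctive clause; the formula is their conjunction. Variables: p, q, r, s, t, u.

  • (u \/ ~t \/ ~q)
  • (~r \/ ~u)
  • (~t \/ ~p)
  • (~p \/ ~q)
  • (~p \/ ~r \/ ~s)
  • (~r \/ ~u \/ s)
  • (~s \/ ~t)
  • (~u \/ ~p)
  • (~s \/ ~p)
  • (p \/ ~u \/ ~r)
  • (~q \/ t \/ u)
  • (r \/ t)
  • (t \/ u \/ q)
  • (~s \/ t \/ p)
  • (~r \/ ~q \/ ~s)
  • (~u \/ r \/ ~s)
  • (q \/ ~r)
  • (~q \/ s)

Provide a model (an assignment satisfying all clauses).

p = False, q = False, r = False, s = False, t = True, u = False

Try p = False.
For the remaining variables, q = False, r = False, s = False, t = True, u = False works.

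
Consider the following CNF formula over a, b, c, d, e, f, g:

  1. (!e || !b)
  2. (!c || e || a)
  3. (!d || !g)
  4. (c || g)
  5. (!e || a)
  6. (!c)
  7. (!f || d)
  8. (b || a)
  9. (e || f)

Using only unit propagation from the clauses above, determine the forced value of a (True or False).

True

(!c) stands alone — c = False.
From (g || c) and c = False: g = True.
From (!g || !d) and g = True: d = False.
(!f || d): since d = False, the clause reduces to (!f). f = False.
In (f || e), f is now false; e must hold, so e = True.
(!b || !e) with e = True leaves only !b, so b = False.
In (a || !e), !e is now false; a must hold, so a = True.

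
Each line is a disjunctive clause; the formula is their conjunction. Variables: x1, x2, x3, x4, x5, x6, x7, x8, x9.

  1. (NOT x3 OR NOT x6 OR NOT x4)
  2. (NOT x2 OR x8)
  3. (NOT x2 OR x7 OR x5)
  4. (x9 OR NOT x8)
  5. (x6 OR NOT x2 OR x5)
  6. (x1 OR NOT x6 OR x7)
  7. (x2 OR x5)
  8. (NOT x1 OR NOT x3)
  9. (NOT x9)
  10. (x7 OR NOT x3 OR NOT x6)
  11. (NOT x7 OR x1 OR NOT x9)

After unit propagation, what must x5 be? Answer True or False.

(NOT x9) stands alone — x9 = False.
In (NOT x8 OR x9), x9 is now false; NOT x8 must hold, so x8 = False.
(x8 OR NOT x2): since x8 = False, the clause reduces to (NOT x2). x2 = False.
(x2 OR x5): since x2 = False, the clause reduces to (x5). x5 = True.

True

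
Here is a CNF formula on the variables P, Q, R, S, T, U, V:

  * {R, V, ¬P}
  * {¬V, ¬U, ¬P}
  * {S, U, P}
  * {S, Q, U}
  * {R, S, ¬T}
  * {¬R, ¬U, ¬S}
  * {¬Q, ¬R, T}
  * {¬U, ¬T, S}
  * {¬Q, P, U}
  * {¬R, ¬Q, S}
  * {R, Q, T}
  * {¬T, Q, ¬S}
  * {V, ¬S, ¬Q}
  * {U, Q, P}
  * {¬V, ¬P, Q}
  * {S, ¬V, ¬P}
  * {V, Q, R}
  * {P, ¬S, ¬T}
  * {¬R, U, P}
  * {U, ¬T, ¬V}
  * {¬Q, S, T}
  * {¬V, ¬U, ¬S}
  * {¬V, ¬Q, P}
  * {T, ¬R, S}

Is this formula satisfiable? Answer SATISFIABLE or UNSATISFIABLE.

SATISFIABLE

Set P = True and propagate.
Set Q = False and propagate.
  then V is forced to False.
  then R is forced to True.
Set S = True and propagate.
  then U is forced to False.
  then T is forced to False.
So P=True, Q=False, R=True, S=True, T=False, U=False, V=False is a satisfying assignment.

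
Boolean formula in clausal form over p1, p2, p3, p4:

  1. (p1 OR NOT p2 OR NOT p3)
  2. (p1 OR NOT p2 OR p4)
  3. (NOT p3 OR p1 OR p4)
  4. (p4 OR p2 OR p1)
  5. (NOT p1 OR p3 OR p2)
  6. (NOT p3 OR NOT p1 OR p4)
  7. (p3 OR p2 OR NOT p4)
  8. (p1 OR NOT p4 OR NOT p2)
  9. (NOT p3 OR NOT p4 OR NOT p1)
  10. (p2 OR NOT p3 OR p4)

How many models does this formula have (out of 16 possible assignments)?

3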